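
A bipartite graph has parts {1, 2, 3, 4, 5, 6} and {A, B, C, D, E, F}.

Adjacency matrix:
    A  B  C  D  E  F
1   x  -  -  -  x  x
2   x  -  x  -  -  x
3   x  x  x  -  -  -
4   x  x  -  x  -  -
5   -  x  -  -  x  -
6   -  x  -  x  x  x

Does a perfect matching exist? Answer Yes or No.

One maximum matching: 1–F, 2–C, 3–A, 4–D, 5–E, 6–B.
Every left vertex is matched, so this is a perfect matching.

Yes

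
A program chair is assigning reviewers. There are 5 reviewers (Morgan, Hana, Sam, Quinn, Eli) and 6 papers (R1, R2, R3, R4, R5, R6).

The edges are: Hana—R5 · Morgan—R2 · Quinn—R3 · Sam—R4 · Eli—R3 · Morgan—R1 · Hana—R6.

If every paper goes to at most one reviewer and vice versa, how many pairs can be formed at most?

4

One maximum matching: Morgan-R2, Hana-R5, Sam-R4, Quinn-R3.
The set {Quinn, Eli} has only 1 neighbour ({R3}), so by Hall's theorem at most 4 of the 5 reviewers can be matched.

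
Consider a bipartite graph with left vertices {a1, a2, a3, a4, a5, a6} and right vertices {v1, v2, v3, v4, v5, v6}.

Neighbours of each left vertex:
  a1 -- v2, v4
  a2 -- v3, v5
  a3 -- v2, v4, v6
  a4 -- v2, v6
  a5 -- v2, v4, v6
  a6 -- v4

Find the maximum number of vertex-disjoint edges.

4

A valid assignment of size 4: a1→v4, a2→v3, a3→v6, a4→v2.
The set {a1, a3, a4, a5, a6} has only 3 neighbours ({v2, v4, v6}), so by Hall's theorem at most 4 of the 6 left vertices can be matched.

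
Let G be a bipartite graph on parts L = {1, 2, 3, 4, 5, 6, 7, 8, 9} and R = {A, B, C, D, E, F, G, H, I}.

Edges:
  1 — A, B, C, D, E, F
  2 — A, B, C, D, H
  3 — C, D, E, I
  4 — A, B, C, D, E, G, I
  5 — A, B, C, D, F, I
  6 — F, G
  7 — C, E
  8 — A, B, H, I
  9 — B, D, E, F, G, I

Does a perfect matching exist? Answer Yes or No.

Yes

For example, pair 1–E, 2–D, 3–I, 4–A, 5–B, 6–F, 7–C, 8–H, 9–G.
All 9 left vertices are covered.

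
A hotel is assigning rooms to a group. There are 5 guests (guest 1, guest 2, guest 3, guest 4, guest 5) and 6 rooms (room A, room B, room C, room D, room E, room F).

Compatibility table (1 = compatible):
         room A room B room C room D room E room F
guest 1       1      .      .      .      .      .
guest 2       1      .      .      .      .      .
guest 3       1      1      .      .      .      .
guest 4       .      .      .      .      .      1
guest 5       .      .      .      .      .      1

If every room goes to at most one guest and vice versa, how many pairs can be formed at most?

3

One maximum matching: guest 1-room A, guest 3-room B, guest 4-room F.
The set {guest 1, guest 2, guest 4, guest 5} has only 2 neighbours ({room A, room F}), so by Hall's theorem at most 3 of the 5 guests can be matched.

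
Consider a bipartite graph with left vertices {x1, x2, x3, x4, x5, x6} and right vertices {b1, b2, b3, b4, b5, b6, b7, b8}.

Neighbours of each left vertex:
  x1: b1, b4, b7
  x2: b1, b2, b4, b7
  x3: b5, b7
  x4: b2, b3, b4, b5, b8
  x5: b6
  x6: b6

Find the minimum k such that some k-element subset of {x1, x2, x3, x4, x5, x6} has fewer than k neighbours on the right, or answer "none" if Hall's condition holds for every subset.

Take S = {x5, x6}. Its neighbourhood is {b6}, so |N(S)| = 1 < |S| = 2.
No single vertex violates Hall's condition since each has at least one neighbour, so 2 is the minimum.

2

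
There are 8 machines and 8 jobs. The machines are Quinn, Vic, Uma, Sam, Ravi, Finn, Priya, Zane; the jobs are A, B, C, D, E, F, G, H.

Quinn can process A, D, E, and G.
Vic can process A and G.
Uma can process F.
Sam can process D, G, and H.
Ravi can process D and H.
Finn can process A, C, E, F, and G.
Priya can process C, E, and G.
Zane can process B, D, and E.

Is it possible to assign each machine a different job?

Yes

One maximum matching: Quinn-D, Vic-A, Uma-F, Sam-G, Ravi-H, Finn-C, Priya-E, Zane-B.
Every machine is matched, so this is a perfect matching.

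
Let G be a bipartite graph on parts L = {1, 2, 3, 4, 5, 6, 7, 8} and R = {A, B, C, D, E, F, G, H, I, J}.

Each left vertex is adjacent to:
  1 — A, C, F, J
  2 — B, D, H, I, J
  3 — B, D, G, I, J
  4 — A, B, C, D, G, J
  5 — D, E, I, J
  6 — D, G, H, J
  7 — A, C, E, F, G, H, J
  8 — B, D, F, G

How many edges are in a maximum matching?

For example, pair 1-C, 2-H, 3-J, 4-A, 5-E, 6-D, 7-G, 8-B.
All 8 left vertices are matched, so no larger matching exists.

8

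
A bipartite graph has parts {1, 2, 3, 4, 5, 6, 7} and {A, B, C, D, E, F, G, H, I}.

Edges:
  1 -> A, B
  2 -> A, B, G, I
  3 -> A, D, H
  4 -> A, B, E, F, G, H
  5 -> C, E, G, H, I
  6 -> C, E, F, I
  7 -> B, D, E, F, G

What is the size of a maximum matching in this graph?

7

For example, pair 1-B, 2-I, 3-D, 4-A, 5-E, 6-C, 7-G.
All 7 left vertices are matched, so no larger matching exists.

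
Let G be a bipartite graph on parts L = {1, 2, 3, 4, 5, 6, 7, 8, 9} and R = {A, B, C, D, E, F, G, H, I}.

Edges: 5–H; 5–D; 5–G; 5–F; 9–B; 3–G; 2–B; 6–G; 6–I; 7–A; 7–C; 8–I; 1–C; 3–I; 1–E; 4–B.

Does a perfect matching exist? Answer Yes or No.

The set {2, 3, 4, 6, 8, 9} has only 3 neighbours ({B, G, I}), so by Hall's theorem at most 6 of the 9 left vertices can be matched.
Hence no matching covers every left vertex.

No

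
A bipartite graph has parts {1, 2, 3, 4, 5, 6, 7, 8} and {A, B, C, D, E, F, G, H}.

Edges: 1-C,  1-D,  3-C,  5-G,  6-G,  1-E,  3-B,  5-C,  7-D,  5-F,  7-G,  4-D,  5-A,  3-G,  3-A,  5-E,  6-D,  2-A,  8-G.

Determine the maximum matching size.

One maximum matching: 1→C, 2→A, 3→B, 4→D, 5→E, 6→G.
The set {4, 6, 7, 8} has only 2 neighbours ({D, G}), so by Hall's theorem at most 6 of the 8 left vertices can be matched.

6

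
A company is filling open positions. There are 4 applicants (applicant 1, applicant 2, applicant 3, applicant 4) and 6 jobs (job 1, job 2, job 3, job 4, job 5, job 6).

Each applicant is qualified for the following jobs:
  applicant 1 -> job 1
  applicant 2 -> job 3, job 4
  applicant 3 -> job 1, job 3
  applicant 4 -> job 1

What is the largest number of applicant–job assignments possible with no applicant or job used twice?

3

One maximum matching: applicant 1→job 1, applicant 2→job 4, applicant 3→job 3.
The set {applicant 1, applicant 4} has only 1 neighbour ({job 1}), so by Hall's theorem at most 3 of the 4 applicants can be matched.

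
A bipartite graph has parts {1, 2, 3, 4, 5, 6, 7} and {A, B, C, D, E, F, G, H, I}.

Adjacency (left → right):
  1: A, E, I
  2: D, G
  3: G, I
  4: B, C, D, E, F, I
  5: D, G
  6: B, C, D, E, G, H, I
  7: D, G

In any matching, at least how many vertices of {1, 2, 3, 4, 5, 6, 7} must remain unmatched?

1

One maximum matching: 1–A, 2–D, 3–I, 4–B, 5–G, 6–E.
The set {2, 5, 7} has only 2 neighbours ({D, G}), so by Hall's theorem at most 6 of the 7 left vertices can be matched.
That matches 6 of the 7, leaving 1 unmatched; no matching can do better.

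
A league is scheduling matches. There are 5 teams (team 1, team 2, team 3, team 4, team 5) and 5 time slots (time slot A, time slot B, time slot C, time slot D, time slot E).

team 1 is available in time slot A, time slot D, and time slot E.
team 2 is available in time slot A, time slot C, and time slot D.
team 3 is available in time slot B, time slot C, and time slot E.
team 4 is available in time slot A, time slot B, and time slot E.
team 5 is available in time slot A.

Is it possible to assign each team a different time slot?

For example, pair team 1-time slot D, team 2-time slot C, team 3-time slot B, team 4-time slot E, team 5-time slot A.
All 5 teams are covered.

Yes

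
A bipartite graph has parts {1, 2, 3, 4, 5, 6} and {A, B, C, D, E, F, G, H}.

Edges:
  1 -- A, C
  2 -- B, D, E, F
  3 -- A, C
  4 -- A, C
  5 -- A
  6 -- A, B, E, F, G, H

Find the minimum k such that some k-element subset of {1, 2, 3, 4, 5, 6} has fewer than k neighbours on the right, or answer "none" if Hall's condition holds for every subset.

3

Take S = {1, 3, 4}. Its neighbourhood is {A, C}, so |N(S)| = 2 < |S| = 3.
Every subset of size less than 3 has at least as many neighbours as members, so 3 is the minimum.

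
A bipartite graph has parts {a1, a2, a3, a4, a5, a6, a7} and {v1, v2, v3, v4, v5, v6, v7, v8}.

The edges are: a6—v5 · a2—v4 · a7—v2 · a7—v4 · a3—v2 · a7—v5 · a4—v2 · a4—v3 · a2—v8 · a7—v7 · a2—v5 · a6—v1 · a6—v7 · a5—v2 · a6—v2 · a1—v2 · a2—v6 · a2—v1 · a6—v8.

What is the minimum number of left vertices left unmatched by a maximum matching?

For example, pair a1–v2, a2–v6, a4–v3, a6–v1, a7–v7.
The set {a1, a3, a5} has only 1 neighbour ({v2}), so by Hall's theorem at most 5 of the 7 left vertices can be matched.
That matches 5 of the 7, leaving 2 unmatched; no matching can do better.

2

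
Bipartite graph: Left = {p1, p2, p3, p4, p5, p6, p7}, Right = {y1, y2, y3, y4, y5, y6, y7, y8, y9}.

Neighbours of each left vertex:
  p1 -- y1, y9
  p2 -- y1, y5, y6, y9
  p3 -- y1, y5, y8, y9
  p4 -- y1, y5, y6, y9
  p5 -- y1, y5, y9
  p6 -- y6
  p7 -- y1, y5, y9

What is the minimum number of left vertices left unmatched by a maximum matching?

2

One maximum matching: p1–y9, p2–y5, p3–y8, p4–y6, p5–y1.
The set {p1, p2, p4, p5, p6, p7} has only 4 neighbours ({y1, y5, y6, y9}), so by Hall's theorem at most 5 of the 7 left vertices can be matched.
That matches 5 of the 7, leaving 2 unmatched; no matching can do better.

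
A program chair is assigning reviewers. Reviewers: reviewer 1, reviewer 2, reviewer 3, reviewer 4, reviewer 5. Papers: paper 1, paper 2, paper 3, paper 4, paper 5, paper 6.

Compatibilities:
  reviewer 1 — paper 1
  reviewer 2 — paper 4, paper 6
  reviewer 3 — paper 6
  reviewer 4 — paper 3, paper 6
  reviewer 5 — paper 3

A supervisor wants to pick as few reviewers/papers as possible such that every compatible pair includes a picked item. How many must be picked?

4

{reviewer 1, reviewer 2, paper 3, paper 6} is a vertex cover of size 4: every edge has an endpoint in this set.
No smaller cover exists because reviewer 1–paper 1, reviewer 2–paper 4, reviewer 3–paper 6, reviewer 4–paper 3 is a matching of size 4, and a cover must include an endpoint of each of these disjoint edges (König's theorem).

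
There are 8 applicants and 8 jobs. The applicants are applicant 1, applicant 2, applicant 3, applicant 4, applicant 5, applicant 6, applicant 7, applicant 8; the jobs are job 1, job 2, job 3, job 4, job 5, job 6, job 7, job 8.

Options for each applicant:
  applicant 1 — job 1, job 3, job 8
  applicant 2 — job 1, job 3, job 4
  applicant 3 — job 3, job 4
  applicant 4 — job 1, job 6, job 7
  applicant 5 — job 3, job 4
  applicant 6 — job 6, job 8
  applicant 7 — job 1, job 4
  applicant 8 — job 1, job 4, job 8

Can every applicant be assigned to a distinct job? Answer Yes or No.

No

The set {applicant 1, applicant 2, applicant 3, applicant 5, applicant 7, applicant 8} has only 4 neighbours ({job 1, job 3, job 4, job 8}), so by Hall's theorem at most 6 of the 8 applicants can be matched.
Hence no matching covers every applicant.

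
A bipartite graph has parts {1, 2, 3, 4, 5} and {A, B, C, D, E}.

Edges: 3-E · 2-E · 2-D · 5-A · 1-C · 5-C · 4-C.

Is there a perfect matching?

The set {1, 4} has only 1 neighbour ({C}), so by Hall's theorem at most 4 of the 5 left vertices can be matched.
Hence no matching covers every left vertex.

No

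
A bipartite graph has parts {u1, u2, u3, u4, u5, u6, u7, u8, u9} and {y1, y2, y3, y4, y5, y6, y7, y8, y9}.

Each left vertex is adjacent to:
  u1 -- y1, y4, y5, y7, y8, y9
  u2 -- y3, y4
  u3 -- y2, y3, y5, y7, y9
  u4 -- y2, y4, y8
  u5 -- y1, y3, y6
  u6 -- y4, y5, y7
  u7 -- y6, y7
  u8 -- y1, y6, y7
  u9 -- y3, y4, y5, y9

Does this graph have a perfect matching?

Yes

For example, pair u1–y9, u2–y4, u3–y2, u4–y8, u5–y1, u6–y5, u7–y6, u8–y7, u9–y3.
All 9 left vertices are covered.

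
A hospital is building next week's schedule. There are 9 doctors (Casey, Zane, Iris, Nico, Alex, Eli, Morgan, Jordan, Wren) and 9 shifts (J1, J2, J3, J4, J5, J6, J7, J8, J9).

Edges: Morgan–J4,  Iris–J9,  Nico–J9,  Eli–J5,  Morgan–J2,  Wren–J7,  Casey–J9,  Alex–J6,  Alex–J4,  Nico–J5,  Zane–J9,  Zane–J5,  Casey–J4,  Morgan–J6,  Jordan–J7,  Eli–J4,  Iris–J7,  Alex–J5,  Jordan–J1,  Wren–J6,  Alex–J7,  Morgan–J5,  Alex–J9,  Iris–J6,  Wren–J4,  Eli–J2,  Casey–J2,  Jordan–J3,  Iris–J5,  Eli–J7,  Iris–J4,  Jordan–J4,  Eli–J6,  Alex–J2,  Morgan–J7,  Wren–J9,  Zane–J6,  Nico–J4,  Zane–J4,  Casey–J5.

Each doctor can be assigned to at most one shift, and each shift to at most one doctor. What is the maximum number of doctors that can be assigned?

A valid assignment of size 7: Casey→J2, Zane→J5, Iris→J7, Nico→J4, Alex→J9, Eli→J6, Jordan→J3.
The set {Casey, Zane, Iris, Nico, Alex, Eli, Morgan, Wren} has only 6 neighbours ({J2, J4, J5, J6, J7, J9}), so by Hall's theorem at most 7 of the 9 doctors can be matched.

7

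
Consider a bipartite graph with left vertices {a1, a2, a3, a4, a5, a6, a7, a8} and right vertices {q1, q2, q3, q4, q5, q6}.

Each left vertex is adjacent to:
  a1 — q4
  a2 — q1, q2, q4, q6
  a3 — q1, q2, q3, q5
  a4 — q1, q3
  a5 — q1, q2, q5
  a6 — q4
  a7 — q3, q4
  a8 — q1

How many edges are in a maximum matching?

6

One maximum matching: a1–q4, a2–q6, a3–q5, a4–q1, a5–q2, a7–q3.
The set {a1, a4, a6, a7, a8} has only 3 neighbours ({q1, q3, q4}), so by Hall's theorem at most 6 of the 8 left vertices can be matched.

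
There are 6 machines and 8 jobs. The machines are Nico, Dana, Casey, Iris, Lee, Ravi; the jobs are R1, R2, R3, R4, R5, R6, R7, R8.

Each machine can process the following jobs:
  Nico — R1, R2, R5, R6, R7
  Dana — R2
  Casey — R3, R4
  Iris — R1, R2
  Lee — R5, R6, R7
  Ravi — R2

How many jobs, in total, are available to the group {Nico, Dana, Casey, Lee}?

7

The union of neighbours of {Nico, Dana, Casey, Lee} is {R1, R2, R3, R4, R5, R6, R7}, which has 7 elements.
Since |N(S)| = 7 ≥ |S| = 4, Hall's condition holds for this subset.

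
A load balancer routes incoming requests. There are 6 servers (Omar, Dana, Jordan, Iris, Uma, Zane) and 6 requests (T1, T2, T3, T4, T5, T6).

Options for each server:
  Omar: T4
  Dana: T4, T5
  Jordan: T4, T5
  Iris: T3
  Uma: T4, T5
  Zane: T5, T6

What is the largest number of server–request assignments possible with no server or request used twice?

A valid assignment of size 4: Omar→T4, Dana→T5, Iris→T3, Zane→T6.
The set {Omar, Dana, Jordan, Uma} has only 2 neighbours ({T4, T5}), so by Hall's theorem at most 4 of the 6 servers can be matched.

4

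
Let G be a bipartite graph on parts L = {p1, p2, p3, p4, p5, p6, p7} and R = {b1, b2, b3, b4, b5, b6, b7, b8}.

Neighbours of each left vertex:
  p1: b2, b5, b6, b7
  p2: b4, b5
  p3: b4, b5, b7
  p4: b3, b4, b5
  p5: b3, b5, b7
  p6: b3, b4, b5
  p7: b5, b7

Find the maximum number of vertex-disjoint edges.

5

A valid assignment of size 5: p1-b6, p2-b5, p3-b7, p4-b4, p5-b3.
The set {p2, p3, p4, p5, p6, p7} has only 4 neighbours ({b3, b4, b5, b7}), so by Hall's theorem at most 5 of the 7 left vertices can be matched.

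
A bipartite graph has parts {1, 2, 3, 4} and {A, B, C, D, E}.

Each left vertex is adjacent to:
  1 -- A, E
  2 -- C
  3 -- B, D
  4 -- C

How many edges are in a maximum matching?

3

A valid assignment of size 3: 1–E, 2–C, 3–B.
The set {2, 4} has only 1 neighbour ({C}), so by Hall's theorem at most 3 of the 4 left vertices can be matched.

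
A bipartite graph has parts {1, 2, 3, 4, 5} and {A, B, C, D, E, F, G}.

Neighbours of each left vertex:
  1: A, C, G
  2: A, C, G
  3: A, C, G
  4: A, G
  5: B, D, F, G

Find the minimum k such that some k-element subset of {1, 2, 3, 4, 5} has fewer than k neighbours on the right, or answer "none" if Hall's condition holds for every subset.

4

Take S = {1, 2, 3, 4}. Its neighbourhood is {A, C, G}, so |N(S)| = 3 < |S| = 4.
Every subset of size less than 4 has at least as many neighbours as members, so 4 is the minimum.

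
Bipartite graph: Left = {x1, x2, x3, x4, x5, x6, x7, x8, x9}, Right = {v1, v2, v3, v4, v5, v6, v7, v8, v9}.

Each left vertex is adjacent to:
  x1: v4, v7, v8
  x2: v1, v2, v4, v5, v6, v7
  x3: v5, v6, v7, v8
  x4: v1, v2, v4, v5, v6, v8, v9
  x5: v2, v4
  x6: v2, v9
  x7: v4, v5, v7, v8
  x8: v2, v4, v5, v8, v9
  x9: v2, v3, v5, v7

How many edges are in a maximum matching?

A valid assignment of size 9: x1-v7, x2-v1, x3-v5, x4-v6, x5-v4, x6-v9, x7-v8, x8-v2, x9-v3.
This saturates every left vertex, so 9 is the maximum.

9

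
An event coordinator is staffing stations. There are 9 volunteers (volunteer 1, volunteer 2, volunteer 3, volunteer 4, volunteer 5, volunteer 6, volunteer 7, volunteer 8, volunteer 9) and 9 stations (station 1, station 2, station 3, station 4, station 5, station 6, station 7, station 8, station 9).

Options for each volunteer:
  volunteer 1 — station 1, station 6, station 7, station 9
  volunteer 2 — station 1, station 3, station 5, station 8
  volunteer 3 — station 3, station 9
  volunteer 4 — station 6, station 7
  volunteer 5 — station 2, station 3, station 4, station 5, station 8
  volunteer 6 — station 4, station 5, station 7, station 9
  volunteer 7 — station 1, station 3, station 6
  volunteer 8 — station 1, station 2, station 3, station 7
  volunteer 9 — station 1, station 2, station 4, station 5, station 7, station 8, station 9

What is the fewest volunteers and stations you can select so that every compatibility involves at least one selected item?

9

A maximum matching has 9 edges (e.g. volunteer 1–station 1, volunteer 2–station 8, volunteer 3–station 9, volunteer 4–station 6, volunteer 5–station 5, volunteer 6–station 4, volunteer 7–station 3, volunteer 8–station 2, volunteer 9–station 7).
By König's theorem the minimum vertex cover has the same size. One such cover is {volunteer 1, volunteer 2, volunteer 3, volunteer 4, volunteer 5, volunteer 6, volunteer 7, volunteer 8, volunteer 9}.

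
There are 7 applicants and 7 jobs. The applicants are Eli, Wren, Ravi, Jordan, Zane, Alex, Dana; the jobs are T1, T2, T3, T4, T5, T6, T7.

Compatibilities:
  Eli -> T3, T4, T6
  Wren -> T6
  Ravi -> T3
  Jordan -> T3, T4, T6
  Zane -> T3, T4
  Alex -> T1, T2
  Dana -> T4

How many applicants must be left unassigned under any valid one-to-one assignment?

3

For example, pair Eli–T4, Wren–T6, Ravi–T3, Alex–T2.
The set {Eli, Wren, Ravi, Jordan, Zane, Dana} has only 3 neighbours ({T3, T4, T6}), so by Hall's theorem at most 4 of the 7 applicants can be matched.
That matches 4 of the 7, leaving 3 unmatched; no matching can do better.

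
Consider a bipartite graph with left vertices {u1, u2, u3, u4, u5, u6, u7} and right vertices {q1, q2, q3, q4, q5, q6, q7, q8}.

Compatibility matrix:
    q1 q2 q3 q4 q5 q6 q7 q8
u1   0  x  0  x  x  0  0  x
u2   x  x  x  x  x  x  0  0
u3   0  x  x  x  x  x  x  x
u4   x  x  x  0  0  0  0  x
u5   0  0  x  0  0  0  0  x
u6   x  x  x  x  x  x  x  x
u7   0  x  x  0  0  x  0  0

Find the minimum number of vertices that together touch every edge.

The 7 edges u1–q5, u2–q4, u3–q8, u4–q2, u5–q3, u6–q7, u7–q6 form a matching, so any vertex cover needs at least 7 vertices (one per matched edge).
Conversely {u1, u2, u3, u4, u5, u6, u7} meets every edge and has exactly 7 vertices, so 7 is optimal.

7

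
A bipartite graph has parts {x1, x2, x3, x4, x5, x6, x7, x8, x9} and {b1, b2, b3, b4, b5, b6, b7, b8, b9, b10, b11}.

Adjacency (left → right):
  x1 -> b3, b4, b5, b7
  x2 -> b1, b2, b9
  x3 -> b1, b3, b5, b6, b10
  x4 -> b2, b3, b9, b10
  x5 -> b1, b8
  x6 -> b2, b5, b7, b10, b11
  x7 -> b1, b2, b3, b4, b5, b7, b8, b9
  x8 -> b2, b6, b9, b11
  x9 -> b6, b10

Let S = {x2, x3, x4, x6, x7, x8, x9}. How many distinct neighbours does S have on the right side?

The union of neighbours of {x2, x3, x4, x6, x7, x8, x9} is {b1, b2, b3, b4, b5, b6, b7, b8, b9, b10, b11}, which has 11 elements.
Since |N(S)| = 11 ≥ |S| = 7, Hall's condition holds for this subset.

11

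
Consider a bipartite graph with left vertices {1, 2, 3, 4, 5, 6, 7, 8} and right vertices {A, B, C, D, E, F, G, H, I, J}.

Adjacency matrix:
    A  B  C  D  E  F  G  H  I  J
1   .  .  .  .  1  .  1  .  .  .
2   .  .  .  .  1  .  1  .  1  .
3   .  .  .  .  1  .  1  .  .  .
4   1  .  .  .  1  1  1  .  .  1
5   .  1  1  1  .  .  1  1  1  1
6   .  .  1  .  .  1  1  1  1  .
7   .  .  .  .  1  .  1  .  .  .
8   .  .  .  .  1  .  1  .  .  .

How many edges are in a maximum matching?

A valid assignment of size 6: 1-G, 2-I, 3-E, 4-A, 5-J, 6-H.
The set {1, 3, 7, 8} has only 2 neighbours ({E, G}), so by Hall's theorem at most 6 of the 8 left vertices can be matched.

6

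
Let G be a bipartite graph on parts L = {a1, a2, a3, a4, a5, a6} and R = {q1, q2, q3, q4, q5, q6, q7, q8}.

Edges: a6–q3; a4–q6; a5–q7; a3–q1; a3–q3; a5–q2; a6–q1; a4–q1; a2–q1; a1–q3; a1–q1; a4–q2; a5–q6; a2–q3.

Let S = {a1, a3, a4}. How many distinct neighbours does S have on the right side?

4

The union of neighbours of {a1, a3, a4} is {q1, q2, q3, q6}, which has 4 elements.
Since |N(S)| = 4 ≥ |S| = 3, Hall's condition holds for this subset.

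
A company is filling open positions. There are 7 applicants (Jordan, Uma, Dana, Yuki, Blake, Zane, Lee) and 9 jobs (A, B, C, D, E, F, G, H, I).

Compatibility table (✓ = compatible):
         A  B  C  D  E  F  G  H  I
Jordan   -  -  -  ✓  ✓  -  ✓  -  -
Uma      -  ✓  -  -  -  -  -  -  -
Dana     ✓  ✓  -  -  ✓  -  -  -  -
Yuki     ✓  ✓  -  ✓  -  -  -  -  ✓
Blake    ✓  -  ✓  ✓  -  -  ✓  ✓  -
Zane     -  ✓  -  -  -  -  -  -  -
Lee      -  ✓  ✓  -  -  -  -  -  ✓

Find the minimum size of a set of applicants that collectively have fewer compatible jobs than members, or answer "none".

2

Take S = {Uma, Zane}. Its neighbourhood is {B}, so |N(S)| = 1 < |S| = 2.
No single vertex violates Hall's condition since each has at least one neighbour, so 2 is the minimum.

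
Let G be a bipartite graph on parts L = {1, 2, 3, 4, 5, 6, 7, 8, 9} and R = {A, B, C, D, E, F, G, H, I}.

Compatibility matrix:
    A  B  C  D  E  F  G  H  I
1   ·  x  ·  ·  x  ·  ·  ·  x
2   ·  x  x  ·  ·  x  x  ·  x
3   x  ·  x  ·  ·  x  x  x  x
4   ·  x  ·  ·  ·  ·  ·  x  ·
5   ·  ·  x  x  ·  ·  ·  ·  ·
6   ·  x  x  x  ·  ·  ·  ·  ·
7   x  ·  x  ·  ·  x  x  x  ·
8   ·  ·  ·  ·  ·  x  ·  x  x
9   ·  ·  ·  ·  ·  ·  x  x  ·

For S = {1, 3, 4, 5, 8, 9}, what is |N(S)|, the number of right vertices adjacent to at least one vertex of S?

9

The union of neighbours of {1, 3, 4, 5, 8, 9} is {A, B, C, D, E, F, G, H, I}, which has 9 elements.
Since |N(S)| = 9 ≥ |S| = 6, Hall's condition holds for this subset.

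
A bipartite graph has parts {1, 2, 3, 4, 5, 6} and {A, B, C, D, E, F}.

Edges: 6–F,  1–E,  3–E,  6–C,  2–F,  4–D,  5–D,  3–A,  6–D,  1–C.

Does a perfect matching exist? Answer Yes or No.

No

The set {4, 5} has only 1 neighbour ({D}), so by Hall's theorem at most 5 of the 6 left vertices can be matched.
Hence no matching covers every left vertex.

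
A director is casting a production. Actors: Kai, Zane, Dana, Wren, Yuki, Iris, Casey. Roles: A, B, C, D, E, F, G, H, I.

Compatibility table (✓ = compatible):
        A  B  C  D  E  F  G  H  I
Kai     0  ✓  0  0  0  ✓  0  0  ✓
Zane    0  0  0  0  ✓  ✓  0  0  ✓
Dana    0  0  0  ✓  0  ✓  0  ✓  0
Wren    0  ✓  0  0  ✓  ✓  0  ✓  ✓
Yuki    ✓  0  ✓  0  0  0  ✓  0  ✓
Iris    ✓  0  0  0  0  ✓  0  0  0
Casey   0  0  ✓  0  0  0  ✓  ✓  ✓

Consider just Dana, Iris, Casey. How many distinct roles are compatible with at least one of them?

7

The union of neighbours of {Dana, Iris, Casey} is {A, C, D, F, G, H, I}, which has 7 elements.
Since |N(S)| = 7 ≥ |S| = 3, Hall's condition holds for this subset.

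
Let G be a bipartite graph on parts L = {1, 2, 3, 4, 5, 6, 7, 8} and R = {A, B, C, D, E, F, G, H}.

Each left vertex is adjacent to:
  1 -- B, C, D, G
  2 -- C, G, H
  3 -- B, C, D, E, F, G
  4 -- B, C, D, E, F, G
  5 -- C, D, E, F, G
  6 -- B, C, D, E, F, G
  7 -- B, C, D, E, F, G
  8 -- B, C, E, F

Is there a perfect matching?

No

The set {1, 3, 4, 5, 6, 7, 8} has only 6 neighbours ({B, C, D, E, F, G}), so by Hall's theorem at most 7 of the 8 left vertices can be matched.
Hence no matching covers every left vertex.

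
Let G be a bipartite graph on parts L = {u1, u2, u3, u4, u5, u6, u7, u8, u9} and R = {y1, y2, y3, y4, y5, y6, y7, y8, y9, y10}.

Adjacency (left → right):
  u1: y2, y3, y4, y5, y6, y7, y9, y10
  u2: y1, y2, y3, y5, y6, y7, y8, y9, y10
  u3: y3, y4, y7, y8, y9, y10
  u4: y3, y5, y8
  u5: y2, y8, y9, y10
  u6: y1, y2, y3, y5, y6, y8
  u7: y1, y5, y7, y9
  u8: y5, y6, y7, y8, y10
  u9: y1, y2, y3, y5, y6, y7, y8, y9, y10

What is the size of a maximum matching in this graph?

9

One maximum matching: u1-y7, u2-y9, u3-y3, u4-y8, u5-y2, u6-y1, u7-y5, u8-y10, u9-y6.
All 9 left vertices are matched, so no larger matching exists.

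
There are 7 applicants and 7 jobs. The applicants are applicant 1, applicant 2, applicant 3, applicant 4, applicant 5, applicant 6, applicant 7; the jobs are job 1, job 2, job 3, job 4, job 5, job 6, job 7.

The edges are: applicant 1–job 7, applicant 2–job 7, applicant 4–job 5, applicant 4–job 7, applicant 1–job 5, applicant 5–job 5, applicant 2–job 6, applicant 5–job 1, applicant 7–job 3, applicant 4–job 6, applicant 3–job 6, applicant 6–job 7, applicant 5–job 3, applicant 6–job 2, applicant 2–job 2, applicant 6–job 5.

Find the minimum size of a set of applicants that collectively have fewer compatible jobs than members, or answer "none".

Take S = {applicant 1, applicant 2, applicant 3, applicant 4, applicant 6}. Its neighbourhood is {job 2, job 5, job 6, job 7}, so |N(S)| = 4 < |S| = 5.
Every subset of size less than 5 has at least as many neighbours as members, so 5 is the minimum.

5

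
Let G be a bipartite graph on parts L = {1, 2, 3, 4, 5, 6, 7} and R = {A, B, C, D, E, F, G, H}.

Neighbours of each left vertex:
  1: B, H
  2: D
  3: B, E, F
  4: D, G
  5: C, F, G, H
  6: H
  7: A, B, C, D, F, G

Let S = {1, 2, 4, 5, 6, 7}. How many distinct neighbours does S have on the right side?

7

The union of neighbours of {1, 2, 4, 5, 6, 7} is {A, B, C, D, F, G, H}, which has 7 elements.
Since |N(S)| = 7 ≥ |S| = 6, Hall's condition holds for this subset.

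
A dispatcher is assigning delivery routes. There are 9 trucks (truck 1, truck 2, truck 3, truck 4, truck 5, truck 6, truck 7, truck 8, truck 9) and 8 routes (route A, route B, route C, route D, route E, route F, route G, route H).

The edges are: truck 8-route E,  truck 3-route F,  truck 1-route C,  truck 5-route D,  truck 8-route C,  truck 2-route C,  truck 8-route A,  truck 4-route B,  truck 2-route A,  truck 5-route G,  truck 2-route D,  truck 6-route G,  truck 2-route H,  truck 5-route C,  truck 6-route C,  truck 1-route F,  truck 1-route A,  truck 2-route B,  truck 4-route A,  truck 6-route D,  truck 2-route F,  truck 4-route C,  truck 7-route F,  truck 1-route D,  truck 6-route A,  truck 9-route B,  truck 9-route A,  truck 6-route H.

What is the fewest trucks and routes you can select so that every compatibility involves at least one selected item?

8

A maximum matching has 8 edges (e.g. truck 1–route D, truck 2–route A, truck 3–route F, truck 4–route C, truck 5–route G, truck 6–route H, truck 8–route E, truck 9–route B).
By König's theorem the minimum vertex cover has the same size. One such cover is {truck 1, truck 2, truck 4, truck 5, truck 6, truck 8, truck 9, route F}.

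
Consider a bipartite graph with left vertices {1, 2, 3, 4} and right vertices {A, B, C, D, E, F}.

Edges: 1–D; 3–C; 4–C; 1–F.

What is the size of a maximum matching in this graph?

For example, pair 1-F, 3-C.
The set {2, 3, 4} has only 1 neighbour ({C}), so by Hall's theorem at most 2 of the 4 left vertices can be matched.

2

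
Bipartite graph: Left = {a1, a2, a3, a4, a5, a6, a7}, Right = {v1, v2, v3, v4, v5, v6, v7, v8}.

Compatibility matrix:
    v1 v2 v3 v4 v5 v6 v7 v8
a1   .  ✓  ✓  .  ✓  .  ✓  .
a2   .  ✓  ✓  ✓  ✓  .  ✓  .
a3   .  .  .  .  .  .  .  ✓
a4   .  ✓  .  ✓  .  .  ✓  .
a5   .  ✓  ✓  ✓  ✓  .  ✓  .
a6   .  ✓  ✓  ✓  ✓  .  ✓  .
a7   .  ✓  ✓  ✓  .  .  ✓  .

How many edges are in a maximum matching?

One maximum matching: a1-v5, a2-v4, a3-v8, a4-v7, a5-v2, a6-v3.
The set {a1, a2, a4, a5, a6, a7} has only 5 neighbours ({v2, v3, v4, v5, v7}), so by Hall's theorem at most 6 of the 7 left vertices can be matched.

6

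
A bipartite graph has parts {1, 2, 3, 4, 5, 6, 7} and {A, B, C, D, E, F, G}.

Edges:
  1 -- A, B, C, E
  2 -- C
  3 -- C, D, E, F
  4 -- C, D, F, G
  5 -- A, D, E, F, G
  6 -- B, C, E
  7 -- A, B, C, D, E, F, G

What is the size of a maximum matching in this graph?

For example, pair 1–E, 2–C, 3–D, 4–F, 5–A, 6–B, 7–G.
All 7 left vertices are matched, so no larger matching exists.

7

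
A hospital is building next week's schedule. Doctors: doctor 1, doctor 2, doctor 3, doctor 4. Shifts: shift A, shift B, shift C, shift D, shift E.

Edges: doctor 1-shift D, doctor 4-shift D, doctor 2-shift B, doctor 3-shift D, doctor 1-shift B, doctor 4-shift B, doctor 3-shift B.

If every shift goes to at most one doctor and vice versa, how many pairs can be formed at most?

2

A valid assignment of size 2: doctor 1–shift D, doctor 2–shift B.
The set {doctor 1, doctor 2, doctor 3, doctor 4} has only 2 neighbours ({shift B, shift D}), so by Hall's theorem at most 2 of the 4 doctors can be matched.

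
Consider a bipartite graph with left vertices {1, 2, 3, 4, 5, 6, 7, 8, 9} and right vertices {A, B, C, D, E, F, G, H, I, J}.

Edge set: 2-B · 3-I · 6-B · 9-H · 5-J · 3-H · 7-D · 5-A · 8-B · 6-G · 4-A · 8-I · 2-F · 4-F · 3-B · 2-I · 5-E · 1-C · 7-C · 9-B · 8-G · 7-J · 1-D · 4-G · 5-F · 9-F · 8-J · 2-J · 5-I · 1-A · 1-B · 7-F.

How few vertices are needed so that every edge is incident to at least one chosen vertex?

{1, 2, 3, 4, 5, 6, 7, 8, 9} is a vertex cover of size 9: every edge has an endpoint in this set.
No smaller cover exists because 1–D, 2–F, 3–H, 4–A, 5–E, 6–G, 7–C, 8–J, 9–B is a matching of size 9, and a cover must include an endpoint of each of these disjoint edges (König's theorem).

9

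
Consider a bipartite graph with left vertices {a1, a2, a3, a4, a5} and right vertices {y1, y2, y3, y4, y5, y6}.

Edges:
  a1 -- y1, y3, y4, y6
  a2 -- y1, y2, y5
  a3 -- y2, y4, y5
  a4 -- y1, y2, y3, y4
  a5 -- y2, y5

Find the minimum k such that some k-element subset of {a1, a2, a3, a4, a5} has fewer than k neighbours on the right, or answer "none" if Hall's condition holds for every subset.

none

A matching saturating every left vertex exists, for instance a1→y3, a2→y1, a3→y5, a4→y4, a5→y2.
By Hall's marriage theorem, this means |N(S)| ≥ |S| for every subset S, so no violating subset exists.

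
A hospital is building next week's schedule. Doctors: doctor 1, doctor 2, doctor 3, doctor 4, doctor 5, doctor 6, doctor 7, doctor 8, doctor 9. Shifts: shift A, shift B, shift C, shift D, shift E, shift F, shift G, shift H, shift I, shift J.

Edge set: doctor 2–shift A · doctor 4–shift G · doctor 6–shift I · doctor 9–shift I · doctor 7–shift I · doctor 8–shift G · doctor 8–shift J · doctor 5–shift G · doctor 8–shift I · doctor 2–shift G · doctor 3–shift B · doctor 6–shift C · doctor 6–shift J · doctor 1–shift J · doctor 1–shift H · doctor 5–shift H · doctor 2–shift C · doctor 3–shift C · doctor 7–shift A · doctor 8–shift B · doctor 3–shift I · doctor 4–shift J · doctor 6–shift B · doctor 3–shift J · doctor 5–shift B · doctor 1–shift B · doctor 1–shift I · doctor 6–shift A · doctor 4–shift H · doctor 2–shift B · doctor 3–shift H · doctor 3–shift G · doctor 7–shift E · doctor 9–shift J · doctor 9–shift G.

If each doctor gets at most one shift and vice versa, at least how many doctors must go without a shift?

1

For example, pair doctor 1-shift I, doctor 2-shift C, doctor 3-shift J, doctor 4-shift H, doctor 5-shift B, doctor 6-shift A, doctor 7-shift E, doctor 8-shift G.
The set {doctor 1, doctor 2, doctor 3, doctor 4, doctor 5, doctor 6, doctor 8, doctor 9} has only 7 neighbours ({shift A, shift B, shift C, shift G, shift H, shift I, shift J}), so by Hall's theorem at most 8 of the 9 doctors can be matched.
That matches 8 of the 9, leaving 1 unmatched; no matching can do better.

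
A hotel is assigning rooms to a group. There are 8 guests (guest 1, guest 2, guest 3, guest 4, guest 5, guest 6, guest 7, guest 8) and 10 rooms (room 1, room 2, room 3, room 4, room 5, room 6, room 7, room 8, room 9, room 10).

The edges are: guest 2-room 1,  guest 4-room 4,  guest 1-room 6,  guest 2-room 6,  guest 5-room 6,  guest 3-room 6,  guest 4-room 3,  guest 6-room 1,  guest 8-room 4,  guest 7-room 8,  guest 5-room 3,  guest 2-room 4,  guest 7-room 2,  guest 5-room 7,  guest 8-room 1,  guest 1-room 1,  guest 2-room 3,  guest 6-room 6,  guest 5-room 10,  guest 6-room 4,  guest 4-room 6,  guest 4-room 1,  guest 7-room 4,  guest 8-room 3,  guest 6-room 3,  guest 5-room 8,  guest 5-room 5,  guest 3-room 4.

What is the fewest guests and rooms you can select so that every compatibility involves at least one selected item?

The 6 edges guest 1–room 1, guest 2–room 4, guest 3–room 6, guest 4–room 3, guest 5–room 5, guest 7–room 8 form a matching, so any vertex cover needs at least 6 vertices (one per matched edge).
Conversely {guest 5, guest 7, room 1, room 3, room 4, room 6} meets every edge and has exactly 6 vertices, so 6 is optimal.

6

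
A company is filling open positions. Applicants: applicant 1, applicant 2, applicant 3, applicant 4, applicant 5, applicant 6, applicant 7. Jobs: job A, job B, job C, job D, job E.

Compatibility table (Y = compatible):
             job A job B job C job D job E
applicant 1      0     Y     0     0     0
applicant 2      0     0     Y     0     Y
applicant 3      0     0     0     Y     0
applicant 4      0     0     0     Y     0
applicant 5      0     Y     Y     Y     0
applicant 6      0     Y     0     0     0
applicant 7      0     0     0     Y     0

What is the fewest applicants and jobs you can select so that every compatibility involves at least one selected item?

4

A maximum matching has 4 edges (e.g. applicant 1–job B, applicant 2–job E, applicant 3–job D, applicant 5–job C).
By König's theorem the minimum vertex cover has the same size. One such cover is {applicant 2, applicant 5, job B, job D}.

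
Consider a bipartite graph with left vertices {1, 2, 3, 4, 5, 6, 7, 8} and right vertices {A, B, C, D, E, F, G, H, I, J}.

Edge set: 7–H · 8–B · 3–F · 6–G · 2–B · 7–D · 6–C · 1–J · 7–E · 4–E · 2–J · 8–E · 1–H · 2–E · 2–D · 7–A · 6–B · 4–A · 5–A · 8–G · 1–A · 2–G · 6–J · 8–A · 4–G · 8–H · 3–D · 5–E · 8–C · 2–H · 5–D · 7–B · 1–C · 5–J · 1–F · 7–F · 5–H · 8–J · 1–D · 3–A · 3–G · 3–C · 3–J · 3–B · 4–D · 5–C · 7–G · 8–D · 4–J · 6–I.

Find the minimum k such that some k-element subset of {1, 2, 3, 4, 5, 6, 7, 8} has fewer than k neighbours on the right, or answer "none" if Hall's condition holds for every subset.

A matching saturating every left vertex exists, for instance 1→F, 2→H, 3→G, 4→D, 5→E, 6→B, 7→A, 8→J.
By Hall's marriage theorem, this means |N(S)| ≥ |S| for every subset S, so no violating subset exists.

none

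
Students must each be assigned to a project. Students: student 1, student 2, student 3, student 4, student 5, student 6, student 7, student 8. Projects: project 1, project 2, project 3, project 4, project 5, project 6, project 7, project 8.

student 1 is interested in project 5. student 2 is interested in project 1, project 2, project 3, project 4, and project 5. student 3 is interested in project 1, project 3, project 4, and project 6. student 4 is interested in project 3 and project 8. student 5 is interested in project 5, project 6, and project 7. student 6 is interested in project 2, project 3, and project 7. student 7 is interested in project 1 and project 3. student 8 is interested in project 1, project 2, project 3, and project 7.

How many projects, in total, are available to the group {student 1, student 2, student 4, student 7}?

The union of neighbours of {student 1, student 2, student 4, student 7} is {project 1, project 2, project 3, project 4, project 5, project 8}, which has 6 elements.
Since |N(S)| = 6 ≥ |S| = 4, Hall's condition holds for this subset.

6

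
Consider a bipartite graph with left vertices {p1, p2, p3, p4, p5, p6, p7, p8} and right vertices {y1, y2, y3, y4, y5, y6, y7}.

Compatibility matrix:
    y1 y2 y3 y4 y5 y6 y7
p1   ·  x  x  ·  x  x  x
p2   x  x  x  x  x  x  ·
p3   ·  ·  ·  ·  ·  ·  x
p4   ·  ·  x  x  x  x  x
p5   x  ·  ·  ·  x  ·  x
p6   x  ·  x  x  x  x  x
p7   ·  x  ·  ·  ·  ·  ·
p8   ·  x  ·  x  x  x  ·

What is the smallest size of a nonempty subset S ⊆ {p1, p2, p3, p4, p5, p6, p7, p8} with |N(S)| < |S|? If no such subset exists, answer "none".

8

Take S = {p1, p2, p3, p4, p5, p6, p7, p8}. Its neighbourhood is {y1, y2, y3, y4, y5, y6, y7}, so |N(S)| = 7 < |S| = 8.
Every subset of size less than 8 has at least as many neighbours as members, so 8 is the minimum.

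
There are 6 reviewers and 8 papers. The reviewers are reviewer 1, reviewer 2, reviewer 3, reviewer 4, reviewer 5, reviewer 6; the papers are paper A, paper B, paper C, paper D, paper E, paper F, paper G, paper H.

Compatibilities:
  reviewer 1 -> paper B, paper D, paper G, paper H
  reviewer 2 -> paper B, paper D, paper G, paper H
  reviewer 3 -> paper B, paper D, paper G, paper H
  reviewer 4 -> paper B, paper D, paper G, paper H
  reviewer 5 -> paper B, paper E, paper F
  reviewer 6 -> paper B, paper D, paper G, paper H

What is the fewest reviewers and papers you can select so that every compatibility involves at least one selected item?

{reviewer 5, paper B, paper D, paper G, paper H} is a vertex cover of size 5: every edge has an endpoint in this set.
No smaller cover exists because reviewer 1–paper H, reviewer 2–paper G, reviewer 3–paper B, reviewer 4–paper D, reviewer 5–paper E is a matching of size 5, and a cover must include an endpoint of each of these disjoint edges (König's theorem).

5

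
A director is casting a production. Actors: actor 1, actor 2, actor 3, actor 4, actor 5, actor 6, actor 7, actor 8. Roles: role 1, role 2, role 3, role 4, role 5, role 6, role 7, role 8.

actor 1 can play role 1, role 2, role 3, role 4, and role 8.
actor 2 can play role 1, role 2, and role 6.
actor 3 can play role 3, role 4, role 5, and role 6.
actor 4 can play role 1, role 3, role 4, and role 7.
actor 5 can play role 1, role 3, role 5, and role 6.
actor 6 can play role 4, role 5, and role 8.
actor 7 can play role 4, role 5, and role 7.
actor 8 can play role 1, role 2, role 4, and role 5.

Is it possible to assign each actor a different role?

For example, pair actor 1–role 8, actor 2–role 2, actor 3–role 3, actor 4–role 1, actor 5–role 6, actor 6–role 4, actor 7–role 7, actor 8–role 5.
All 8 actors are covered.

Yes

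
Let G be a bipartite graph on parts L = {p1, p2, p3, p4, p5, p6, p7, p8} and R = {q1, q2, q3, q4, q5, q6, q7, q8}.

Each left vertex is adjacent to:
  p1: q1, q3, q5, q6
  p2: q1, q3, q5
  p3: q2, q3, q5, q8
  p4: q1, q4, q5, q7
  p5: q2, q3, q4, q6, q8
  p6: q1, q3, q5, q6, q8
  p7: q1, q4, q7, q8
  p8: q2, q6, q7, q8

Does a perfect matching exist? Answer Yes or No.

Yes

For example, pair p1–q5, p2–q3, p3–q2, p4–q7, p5–q6, p6–q1, p7–q4, p8–q8.
All 8 left vertices are covered.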